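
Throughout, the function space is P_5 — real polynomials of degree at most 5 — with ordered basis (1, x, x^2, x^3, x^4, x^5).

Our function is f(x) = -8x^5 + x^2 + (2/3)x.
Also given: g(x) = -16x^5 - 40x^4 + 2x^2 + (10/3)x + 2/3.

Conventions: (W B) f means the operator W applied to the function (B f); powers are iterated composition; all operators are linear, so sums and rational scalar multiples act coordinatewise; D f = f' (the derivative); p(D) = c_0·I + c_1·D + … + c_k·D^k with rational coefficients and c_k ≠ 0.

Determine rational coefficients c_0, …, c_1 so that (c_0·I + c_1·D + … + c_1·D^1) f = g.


p(D) = 2·I + D, i.e. c_0 = 2, c_1 = 1

D^0 f = -8x^5 + x^2 + (2/3)x
D^1 f = -40x^4 + 2x + 2/3
matching coefficients of g against c_0 f + c_1 Df + … from the top degree down determines the c_i
solution: c_0 = 2, c_1 = 1


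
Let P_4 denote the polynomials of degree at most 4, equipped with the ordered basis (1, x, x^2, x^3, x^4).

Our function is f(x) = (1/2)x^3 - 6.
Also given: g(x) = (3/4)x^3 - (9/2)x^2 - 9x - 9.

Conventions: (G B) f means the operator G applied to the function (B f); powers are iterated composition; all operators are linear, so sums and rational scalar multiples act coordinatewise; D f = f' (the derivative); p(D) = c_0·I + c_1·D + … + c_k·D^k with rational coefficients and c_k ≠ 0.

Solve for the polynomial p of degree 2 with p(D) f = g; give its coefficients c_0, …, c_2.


D^0 f = (1/2)x^3 - 6
D^1 f = (3/2)x^2
D^2 f = 3x
matching coefficients of g against c_0 f + c_1 Df + … from the top degree down determines the c_i
solution: c_0 = 3/2, c_1 = -3, c_2 = -3

p(D) = (3/2)·I − 3·D − 3·D^2, i.e. c_0 = 3/2, c_1 = -3, c_2 = -3


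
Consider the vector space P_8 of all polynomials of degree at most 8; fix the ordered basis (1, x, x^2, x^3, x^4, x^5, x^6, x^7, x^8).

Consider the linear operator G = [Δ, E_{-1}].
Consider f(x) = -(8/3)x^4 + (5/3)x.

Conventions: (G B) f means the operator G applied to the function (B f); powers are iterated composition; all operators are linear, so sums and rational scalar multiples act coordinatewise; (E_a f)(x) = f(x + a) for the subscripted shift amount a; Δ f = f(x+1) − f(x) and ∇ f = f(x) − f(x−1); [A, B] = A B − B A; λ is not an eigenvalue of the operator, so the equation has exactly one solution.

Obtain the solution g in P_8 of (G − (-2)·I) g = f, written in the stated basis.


the image equals g(x) = -(4/3)x^4 + (5/6)x

write g with unknown coordinates in the stated basis and equate coefficients in (G − (-2)·I) g = f
solving from the highest basis element down gives g = -(4/3)x^4 + (5/6)x
check: G g = 0
so G g − (-2)·g = -(8/3)x^4 + (5/3)x = f ✓


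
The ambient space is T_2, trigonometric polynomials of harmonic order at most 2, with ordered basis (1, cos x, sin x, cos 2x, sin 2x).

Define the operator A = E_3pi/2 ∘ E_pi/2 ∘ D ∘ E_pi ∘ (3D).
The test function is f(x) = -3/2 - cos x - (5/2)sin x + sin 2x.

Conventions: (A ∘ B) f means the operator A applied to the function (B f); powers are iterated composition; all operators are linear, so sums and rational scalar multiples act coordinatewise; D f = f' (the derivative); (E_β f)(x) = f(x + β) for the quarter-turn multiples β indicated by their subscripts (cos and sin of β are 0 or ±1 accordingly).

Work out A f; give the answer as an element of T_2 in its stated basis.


D f = -(5/2)cos x + sin x + 2cos 2x
(3D) f = -(15/2)cos x + 3sin x + 6cos 2x
E_pi (3D) f = (15/2)cos x - 3sin x + 6cos 2x
D E_pi (3D) f = -3cos x - (15/2)sin x - 12sin 2x
E_pi/2 D E_pi (3D) f = -(15/2)cos x + 3sin x + 12sin 2x
E_3pi/2 E_pi/2 D E_pi (3D) f = -3cos x - (15/2)sin x - 12sin 2x

the result is g(x) = -3cos x - (15/2)sin x - 12sin 2x


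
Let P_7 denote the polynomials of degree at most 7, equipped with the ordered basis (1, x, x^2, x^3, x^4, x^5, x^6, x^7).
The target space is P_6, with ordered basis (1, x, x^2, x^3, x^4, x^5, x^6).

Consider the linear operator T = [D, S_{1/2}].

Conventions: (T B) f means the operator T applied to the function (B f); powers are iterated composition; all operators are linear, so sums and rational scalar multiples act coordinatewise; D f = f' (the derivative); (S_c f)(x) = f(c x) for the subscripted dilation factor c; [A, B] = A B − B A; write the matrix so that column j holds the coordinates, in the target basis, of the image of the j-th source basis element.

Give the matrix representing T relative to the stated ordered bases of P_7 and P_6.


the matrix is [[0, -1/2, 0, 0, 0, 0, 0, 0]; [0, 0, -1/2, 0, 0, 0, 0, 0]; [0, 0, 0, -3/8, 0, 0, 0, 0]; [0, 0, 0, 0, -1/4, 0, 0, 0]; [0, 0, 0, 0, 0, -5/32, 0, 0]; [0, 0, 0, 0, 0, 0, -3/32, 0]; [0, 0, 0, 0, 0, 0, 0, -7/128]] (rows listed top to bottom)

image of 1: 0
image of x: -1/2
image of x^2: -(1/2)x
image of x^3: -(3/8)x^2
image of x^4: -(1/4)x^3
image of x^5: -(5/32)x^4
image of x^6: -(3/32)x^5
image of x^7: -(7/128)x^6
each image's coordinates form column j of the matrix


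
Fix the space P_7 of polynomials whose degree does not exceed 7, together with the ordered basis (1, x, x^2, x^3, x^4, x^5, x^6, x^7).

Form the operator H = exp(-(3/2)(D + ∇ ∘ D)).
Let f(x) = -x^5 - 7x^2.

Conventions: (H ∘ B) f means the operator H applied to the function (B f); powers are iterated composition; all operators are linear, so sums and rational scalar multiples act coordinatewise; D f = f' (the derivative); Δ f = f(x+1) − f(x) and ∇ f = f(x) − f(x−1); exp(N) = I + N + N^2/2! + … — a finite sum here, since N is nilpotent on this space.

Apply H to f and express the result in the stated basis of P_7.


order-1 term: (15/2)x^4 + 30x^3 - 45x^2 + 51x + 27/2
order-2 term: -(45/2)x^3 - 135x^2 + 297/4
order-3 term: (135/4)x^2 + (405/2)x + 405/4
order-4 term: -(405/16)x - 405/4
order-5 term: 243/32
the series for exp(-(3/2)(D + ∇ ∘ D)) f terminates at order 5
exp(-(3/2)(D + ∇ ∘ D)) f = -x^5 + (15/2)x^4 + (15/2)x^3 - (613/4)x^2 + (3651/16)x + 3051/32

the image equals g(x) = -x^5 + (15/2)x^4 + (15/2)x^3 - (613/4)x^2 + (3651/16)x + 3051/32


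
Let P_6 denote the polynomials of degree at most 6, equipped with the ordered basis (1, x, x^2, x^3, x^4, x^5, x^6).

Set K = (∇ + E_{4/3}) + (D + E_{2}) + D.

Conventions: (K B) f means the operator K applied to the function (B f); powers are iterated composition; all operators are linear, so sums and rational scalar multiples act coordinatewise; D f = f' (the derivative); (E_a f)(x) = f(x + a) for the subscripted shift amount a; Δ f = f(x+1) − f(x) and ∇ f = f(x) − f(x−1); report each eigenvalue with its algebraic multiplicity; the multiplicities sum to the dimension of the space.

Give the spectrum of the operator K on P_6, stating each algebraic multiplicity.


λ = 2 (multiplicity 7)

image of 1: 2
image of x: 2x + 19/3
image of x^2: 2x^2 + (38/3)x + 43/9
image of x^3: 2x^3 + 19x^2 + (43/3)x + 307/27
image of x^4: 2x^4 + (76/3)x^3 + (86/3)x^2 + (1228/27)x + 1471/81
image of x^5: 2x^5 + (95/3)x^4 + (430/9)x^3 + (3070/27)x^2 + (7355/81)x + 9043/243
image of x^6: 2x^6 + 38x^5 + (215/3)x^4 + (6140/27)x^3 + (7355/27)x^2 + (18086/81)x + 50023/729
the matrix is upper triangular; its diagonal is (2, 2, 2, 2, 2, 2, 2)
for a triangular matrix the eigenvalues are the diagonal entries, with algebraic multiplicity their repetition count


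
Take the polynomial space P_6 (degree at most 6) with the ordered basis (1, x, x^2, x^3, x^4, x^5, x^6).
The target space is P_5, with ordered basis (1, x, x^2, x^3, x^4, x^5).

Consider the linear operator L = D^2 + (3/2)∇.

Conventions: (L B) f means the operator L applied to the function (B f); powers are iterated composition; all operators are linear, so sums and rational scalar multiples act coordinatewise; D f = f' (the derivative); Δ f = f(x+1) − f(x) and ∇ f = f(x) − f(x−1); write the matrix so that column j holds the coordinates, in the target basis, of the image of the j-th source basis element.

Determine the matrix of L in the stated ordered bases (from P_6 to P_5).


image of 1: 0
image of x: 3/2
image of x^2: 3x + 1/2
image of x^3: (9/2)x^2 + (3/2)x + 3/2
image of x^4: 6x^3 + 3x^2 + 6x - 3/2
image of x^5: (15/2)x^4 + 5x^3 + 15x^2 - (15/2)x + 3/2
image of x^6: 9x^5 + (15/2)x^4 + 30x^3 - (45/2)x^2 + 9x - 3/2
each image's coordinates form column j of the matrix

the matrix is [[0, 3/2, 1/2, 3/2, -3/2, 3/2, -3/2]; [0, 0, 3, 3/2, 6, -15/2, 9]; [0, 0, 0, 9/2, 3, 15, -45/2]; [0, 0, 0, 0, 6, 5, 30]; [0, 0, 0, 0, 0, 15/2, 15/2]; [0, 0, 0, 0, 0, 0, 9]] (rows listed top to bottom)


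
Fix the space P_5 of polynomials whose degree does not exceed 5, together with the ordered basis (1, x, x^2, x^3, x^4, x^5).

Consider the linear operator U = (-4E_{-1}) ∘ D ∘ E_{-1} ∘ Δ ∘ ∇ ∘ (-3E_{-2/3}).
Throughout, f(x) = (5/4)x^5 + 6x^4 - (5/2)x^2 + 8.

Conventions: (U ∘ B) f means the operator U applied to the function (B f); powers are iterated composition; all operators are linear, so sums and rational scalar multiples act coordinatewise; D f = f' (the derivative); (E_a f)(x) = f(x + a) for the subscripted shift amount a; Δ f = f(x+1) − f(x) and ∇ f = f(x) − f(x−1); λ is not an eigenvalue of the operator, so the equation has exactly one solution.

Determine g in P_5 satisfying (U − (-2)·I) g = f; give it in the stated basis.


the image equals g(x) = (5/8)x^5 + 3x^4 - (905/4)x^2 + 768x - 963/2

write g with unknown coordinates in the stated basis and equate coefficients in (U − (-2)·I) g = f
solving from the highest basis element down gives g = (5/8)x^5 + 3x^4 - (905/4)x^2 + 768x - 963/2
check: U g = 450x^2 - 1536x + 971
so U g − (-2)·g = (5/4)x^5 + 6x^4 - (5/2)x^2 + 8 = f ✓


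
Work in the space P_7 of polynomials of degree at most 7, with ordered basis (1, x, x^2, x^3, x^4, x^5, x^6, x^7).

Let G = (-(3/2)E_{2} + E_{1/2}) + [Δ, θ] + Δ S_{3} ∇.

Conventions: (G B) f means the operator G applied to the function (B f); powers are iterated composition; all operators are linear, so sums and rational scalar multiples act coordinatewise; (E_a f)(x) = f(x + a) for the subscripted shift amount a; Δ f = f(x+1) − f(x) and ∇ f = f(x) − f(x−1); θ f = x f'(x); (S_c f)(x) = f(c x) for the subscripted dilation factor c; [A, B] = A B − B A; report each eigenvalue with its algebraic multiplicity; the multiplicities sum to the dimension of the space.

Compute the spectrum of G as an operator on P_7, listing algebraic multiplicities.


image of 1: -1/2
image of x: -(1/2)x - 3/2
image of x^2: -(1/2)x^2 - 3x + 9/4
image of x^3: -(1/2)x^3 - (9/2)x^2 + (171/4)x + 73/8
image of x^4: -(1/2)x^4 - 6x^3 + (603/2)x^2 + (361/2)x + 737/16
image of x^5: -(1/2)x^5 - (15/2)x^4 + (3165/2)x^3 + (6125/4)x^2 + (14245/16)x + 5345/32
image of x^6: -(1/2)x^6 - 9x^5 + (28935/4)x^4 + (19085/2)x^3 + (137775/16)x^2 + (56355/16)x + 36865/64
image of x^7: -(1/2)x^7 - (21/2)x^6 + (122157/4)x^5 + (405755/8)x^4 + (986755/16)x^3 + (1241205/32)x^2 + (854791/64)x + 239745/128
the matrix is upper triangular; its diagonal is (-1/2, -1/2, -1/2, -1/2, -1/2, -1/2, -1/2, -1/2)
for a triangular matrix the eigenvalues are the diagonal entries, with algebraic multiplicity their repetition count

λ = -1/2 (multiplicity 8)


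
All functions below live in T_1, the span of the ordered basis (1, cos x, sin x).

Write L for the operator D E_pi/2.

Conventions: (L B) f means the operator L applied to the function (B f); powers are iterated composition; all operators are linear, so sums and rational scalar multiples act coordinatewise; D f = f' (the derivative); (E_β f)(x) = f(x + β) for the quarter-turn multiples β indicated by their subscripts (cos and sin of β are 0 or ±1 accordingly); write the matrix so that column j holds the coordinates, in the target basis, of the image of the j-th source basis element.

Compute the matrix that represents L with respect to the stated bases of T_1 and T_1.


image of 1: 0
image of cos x: -cos x
image of sin x: -sin x
each image's coordinates form column j of the matrix

the matrix is [[0, 0, 0]; [0, -1, 0]; [0, 0, -1]] (rows listed top to bottom)


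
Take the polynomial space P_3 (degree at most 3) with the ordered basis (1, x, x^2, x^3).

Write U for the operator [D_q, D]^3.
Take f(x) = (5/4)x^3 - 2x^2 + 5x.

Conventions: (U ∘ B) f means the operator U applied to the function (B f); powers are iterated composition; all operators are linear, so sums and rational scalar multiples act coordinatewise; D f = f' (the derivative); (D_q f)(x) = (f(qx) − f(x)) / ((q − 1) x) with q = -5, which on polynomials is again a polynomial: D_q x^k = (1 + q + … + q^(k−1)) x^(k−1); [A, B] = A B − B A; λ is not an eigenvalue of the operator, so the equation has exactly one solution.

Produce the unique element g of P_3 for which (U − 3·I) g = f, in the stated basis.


g(x) = -(5/12)x^3 + (2/3)x^2 - (5/3)x

write g with unknown coordinates in the stated basis and equate coefficients in (U − 3·I) g = f
solving from the highest basis element down gives g = -(5/12)x^3 + (2/3)x^2 - (5/3)x
check: U g = 0
so U g − 3·g = (5/4)x^3 - 2x^2 + 5x = f ✓


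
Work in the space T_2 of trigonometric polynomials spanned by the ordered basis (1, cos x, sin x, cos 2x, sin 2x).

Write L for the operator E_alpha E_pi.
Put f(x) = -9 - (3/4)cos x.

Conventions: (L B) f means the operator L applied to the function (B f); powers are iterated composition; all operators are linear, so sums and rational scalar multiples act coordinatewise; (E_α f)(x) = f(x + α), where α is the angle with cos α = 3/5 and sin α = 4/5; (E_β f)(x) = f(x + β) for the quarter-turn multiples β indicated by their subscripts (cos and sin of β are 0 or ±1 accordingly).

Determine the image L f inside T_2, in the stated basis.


g(x) = -9 + (9/20)cos x - (3/5)sin x

E_pi f = -9 + (3/4)cos x
E_alpha E_pi f = -9 + (9/20)cos x - (3/5)sin x


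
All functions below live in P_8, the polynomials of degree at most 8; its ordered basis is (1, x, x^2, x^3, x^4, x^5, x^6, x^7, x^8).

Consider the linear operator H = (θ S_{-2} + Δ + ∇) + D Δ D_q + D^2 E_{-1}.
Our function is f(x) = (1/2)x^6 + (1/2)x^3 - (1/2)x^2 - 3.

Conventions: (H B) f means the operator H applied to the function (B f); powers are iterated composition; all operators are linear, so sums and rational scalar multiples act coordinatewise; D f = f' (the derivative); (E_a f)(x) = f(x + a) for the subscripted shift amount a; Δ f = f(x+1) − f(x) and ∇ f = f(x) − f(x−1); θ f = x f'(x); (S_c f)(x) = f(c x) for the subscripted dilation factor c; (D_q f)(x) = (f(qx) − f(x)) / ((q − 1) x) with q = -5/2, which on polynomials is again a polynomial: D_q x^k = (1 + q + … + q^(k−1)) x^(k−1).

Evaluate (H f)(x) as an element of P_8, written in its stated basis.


the image equals g(x) = 192x^6 + 6x^5 + 15x^4 - (11947/16)x^3 - (30497/32)x^2 - (11963/16)x - 10043/64

S_{-2} f = 32x^6 - 4x^3 - 2x^2 - 3
θ S_{-2} f = 192x^6 - 12x^3 - 4x^2
Δ f = 3x^5 + (15/2)x^4 + 10x^3 + 9x^2 + (7/2)x + 1/2
∇ f = 3x^5 - (15/2)x^4 + 10x^3 - 6x^2 + (1/2)x + 1/2
(θ S_{-2} + Δ + ∇) f = 192x^6 + 6x^5 + 8x^3 - x^2 + 4x + 1
D_q f = -(2223/64)x^5 + (19/8)x^2 + (3/4)x
Δ D_q f = -(11115/64)x^4 - (11115/32)x^3 - (11115/32)x^2 - (10811/64)x - 2023/64
D Δ D_q f = -(11115/16)x^3 - (33345/32)x^2 - (11115/16)x - 10811/64
E_{-1} f = (1/2)x^6 - 3x^5 + (15/2)x^4 - (19/2)x^3 + (11/2)x^2 - (1/2)x - 7/2
D E_{-1} f = 3x^5 - 15x^4 + 30x^3 - (57/2)x^2 + 11x - 1/2
D D E_{-1} f = 15x^4 - 60x^3 + 90x^2 - 57x + 11
((θ S_{-2} + Δ + ∇) + D Δ D_q + D^2 E_{-1}) f = 192x^6 + 6x^5 + 15x^4 - (11947/16)x^3 - (30497/32)x^2 - (11963/16)x - 10043/64


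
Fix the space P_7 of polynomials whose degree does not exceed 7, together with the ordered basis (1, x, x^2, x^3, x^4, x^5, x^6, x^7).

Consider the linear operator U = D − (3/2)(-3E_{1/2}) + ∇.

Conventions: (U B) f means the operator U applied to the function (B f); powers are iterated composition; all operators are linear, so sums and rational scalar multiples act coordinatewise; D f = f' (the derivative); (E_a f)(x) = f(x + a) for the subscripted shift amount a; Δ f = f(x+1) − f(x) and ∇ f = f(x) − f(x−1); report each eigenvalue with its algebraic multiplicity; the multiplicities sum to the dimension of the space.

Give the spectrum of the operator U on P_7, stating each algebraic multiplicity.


image of 1: 9/2
image of x: (9/2)x + 17/4
image of x^2: (9/2)x^2 + (17/2)x + 1/8
image of x^3: (9/2)x^3 + (51/4)x^2 + (3/8)x + 25/16
image of x^4: (9/2)x^4 + 17x^3 + (3/4)x^2 + (25/4)x - 23/32
image of x^5: (9/2)x^5 + (85/4)x^4 + (5/4)x^3 + (125/8)x^2 - (115/32)x + 73/64
image of x^6: (9/2)x^6 + (51/2)x^5 + (15/8)x^4 + (125/4)x^3 - (345/32)x^2 + (219/32)x - 119/128
image of x^7: (9/2)x^7 + (119/4)x^6 + (21/8)x^5 + (875/16)x^4 - (805/32)x^3 + (1533/64)x^2 - (833/128)x + 265/256
the matrix is upper triangular; its diagonal is (9/2, 9/2, 9/2, 9/2, 9/2, 9/2, 9/2, 9/2)
for a triangular matrix the eigenvalues are the diagonal entries, with algebraic multiplicity their repetition count

λ = 9/2 (multiplicity 8)


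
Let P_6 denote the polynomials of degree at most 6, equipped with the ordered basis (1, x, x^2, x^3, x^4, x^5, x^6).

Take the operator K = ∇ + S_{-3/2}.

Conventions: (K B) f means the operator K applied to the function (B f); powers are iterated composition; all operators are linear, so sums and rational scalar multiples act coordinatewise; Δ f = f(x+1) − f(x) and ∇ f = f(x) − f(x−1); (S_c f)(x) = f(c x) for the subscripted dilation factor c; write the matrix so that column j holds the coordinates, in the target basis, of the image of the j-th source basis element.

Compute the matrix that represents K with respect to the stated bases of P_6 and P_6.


the matrix is [[1, 1, -1, 1, -1, 1, -1]; [0, -3/2, 2, -3, 4, -5, 6]; [0, 0, 9/4, 3, -6, 10, -15]; [0, 0, 0, -27/8, 4, -10, 20]; [0, 0, 0, 0, 81/16, 5, -15]; [0, 0, 0, 0, 0, -243/32, 6]; [0, 0, 0, 0, 0, 0, 729/64]] (rows listed top to bottom)

image of 1: 1
image of x: -(3/2)x + 1
image of x^2: (9/4)x^2 + 2x - 1
image of x^3: -(27/8)x^3 + 3x^2 - 3x + 1
image of x^4: (81/16)x^4 + 4x^3 - 6x^2 + 4x - 1
image of x^5: -(243/32)x^5 + 5x^4 - 10x^3 + 10x^2 - 5x + 1
image of x^6: (729/64)x^6 + 6x^5 - 15x^4 + 20x^3 - 15x^2 + 6x - 1
each image's coordinates form column j of the matrix


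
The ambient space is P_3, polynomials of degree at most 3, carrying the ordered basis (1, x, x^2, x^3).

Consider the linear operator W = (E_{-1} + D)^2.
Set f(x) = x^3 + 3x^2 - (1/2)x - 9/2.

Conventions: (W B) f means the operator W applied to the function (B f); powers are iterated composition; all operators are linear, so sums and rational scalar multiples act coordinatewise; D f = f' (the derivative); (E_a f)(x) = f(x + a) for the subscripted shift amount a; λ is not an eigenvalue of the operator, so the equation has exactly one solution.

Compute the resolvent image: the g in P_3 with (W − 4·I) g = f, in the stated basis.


the result is g(x) = -(1/3)x^3 - x^2 - (1/2)x + 19/18

write g with unknown coordinates in the stated basis and equate coefficients in (W − 4·I) g = f
solving from the highest basis element down gives g = -(1/3)x^3 - x^2 - (1/2)x + 19/18
check: W g = -(1/3)x^3 - x^2 - (5/2)x - 5/18
so W g − 4·g = x^3 + 3x^2 - (1/2)x - 9/2 = f ✓


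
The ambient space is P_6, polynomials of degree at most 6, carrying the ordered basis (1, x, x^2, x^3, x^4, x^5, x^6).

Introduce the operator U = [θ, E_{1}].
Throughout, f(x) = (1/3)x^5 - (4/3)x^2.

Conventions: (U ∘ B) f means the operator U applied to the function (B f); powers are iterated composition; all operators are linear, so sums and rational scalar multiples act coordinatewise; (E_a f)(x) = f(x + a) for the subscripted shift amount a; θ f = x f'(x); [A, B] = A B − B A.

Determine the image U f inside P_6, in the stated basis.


g(x) = -(5/3)x^4 - (20/3)x^3 - 10x^2 - 4x + 1

E_{1} f = (1/3)x^5 + (5/3)x^4 + (10/3)x^3 + 2x^2 - x - 1
θ E_{1} f = (5/3)x^5 + (20/3)x^4 + 10x^3 + 4x^2 - x
θ f = (5/3)x^5 - (8/3)x^2
E_{1} θ f = (5/3)x^5 + (25/3)x^4 + (50/3)x^3 + 14x^2 + 3x - 1
[θ, E_{1}] f = -(5/3)x^4 - (20/3)x^3 - 10x^2 - 4x + 1


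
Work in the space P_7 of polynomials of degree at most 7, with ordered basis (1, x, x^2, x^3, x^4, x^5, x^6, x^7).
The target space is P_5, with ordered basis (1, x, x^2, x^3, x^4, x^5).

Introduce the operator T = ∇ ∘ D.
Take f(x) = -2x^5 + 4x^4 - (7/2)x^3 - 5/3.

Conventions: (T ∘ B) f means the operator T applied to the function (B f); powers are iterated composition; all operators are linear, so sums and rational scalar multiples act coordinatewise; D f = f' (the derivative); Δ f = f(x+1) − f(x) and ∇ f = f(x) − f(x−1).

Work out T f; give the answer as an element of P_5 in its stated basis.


g(x) = -40x^3 + 108x^2 - 109x + 73/2

D f = -10x^4 + 16x^3 - (21/2)x^2
∇ D f = -40x^3 + 108x^2 - 109x + 73/2


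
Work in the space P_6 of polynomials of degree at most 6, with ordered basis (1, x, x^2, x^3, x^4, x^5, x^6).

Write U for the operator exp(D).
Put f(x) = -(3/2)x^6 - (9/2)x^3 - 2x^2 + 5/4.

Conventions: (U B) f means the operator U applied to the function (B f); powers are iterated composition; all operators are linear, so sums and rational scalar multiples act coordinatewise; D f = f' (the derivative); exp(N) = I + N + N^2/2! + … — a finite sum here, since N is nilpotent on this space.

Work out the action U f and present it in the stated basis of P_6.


the result is g(x) = -(3/2)x^6 - 9x^5 - (45/2)x^4 - (69/2)x^3 - 38x^2 - (53/2)x - 27/4

order-1 term: -9x^5 - (27/2)x^2 - 4x
order-2 term: -(45/2)x^4 - (27/2)x - 2
order-3 term: -30x^3 - 9/2
order-4 term: -(45/2)x^2
order-5 term: -9x
order-6 term: -3/2
the series for exp(D) f terminates at order 6
exp(D) f = -(3/2)x^6 - 9x^5 - (45/2)x^4 - (69/2)x^3 - 38x^2 - (53/2)x - 27/4


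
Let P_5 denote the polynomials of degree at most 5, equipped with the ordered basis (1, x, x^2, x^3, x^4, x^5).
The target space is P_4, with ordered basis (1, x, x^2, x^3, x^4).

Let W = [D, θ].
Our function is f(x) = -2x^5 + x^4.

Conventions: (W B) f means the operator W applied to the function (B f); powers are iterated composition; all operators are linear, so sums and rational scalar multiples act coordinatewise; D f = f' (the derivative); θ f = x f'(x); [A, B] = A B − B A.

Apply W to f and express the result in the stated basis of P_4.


θ f = -10x^5 + 4x^4
D θ f = -50x^4 + 16x^3
D f = -10x^4 + 4x^3
θ D f = -40x^4 + 12x^3
[D, θ] f = -10x^4 + 4x^3

g(x) = -10x^4 + 4x^3


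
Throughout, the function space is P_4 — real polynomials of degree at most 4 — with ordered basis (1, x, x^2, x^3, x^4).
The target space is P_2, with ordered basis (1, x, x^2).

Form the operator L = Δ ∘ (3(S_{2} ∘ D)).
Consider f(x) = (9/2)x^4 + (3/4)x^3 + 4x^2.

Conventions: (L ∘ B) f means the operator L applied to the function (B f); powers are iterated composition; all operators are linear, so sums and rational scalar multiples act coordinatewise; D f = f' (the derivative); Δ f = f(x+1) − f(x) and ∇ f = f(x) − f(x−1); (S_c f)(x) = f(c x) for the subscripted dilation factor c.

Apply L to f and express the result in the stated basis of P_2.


D f = 18x^3 + (9/4)x^2 + 8x
S_{2} D f = 144x^3 + 9x^2 + 16x
(3(S_{2} ∘ D)) f = 432x^3 + 27x^2 + 48x
Δ (3(S_{2} ∘ D)) f = 1296x^2 + 1350x + 507

g(x) = 1296x^2 + 1350x + 507


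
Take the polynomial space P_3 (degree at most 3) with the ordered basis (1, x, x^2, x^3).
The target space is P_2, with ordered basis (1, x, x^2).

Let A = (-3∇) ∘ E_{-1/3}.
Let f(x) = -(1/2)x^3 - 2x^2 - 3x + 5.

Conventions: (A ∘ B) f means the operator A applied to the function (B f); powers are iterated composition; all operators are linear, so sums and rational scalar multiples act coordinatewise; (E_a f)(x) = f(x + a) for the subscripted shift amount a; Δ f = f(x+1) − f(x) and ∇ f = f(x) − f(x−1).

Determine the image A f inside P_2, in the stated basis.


the image equals g(x) = (9/2)x^2 + (9/2)x + 5/2

E_{-1/3} f = -(1/2)x^3 - (3/2)x^2 - (11/6)x + 313/54
∇ E_{-1/3} f = -(3/2)x^2 - (3/2)x - 5/6
(-3∇) E_{-1/3} f = (9/2)x^2 + (9/2)x + 5/2


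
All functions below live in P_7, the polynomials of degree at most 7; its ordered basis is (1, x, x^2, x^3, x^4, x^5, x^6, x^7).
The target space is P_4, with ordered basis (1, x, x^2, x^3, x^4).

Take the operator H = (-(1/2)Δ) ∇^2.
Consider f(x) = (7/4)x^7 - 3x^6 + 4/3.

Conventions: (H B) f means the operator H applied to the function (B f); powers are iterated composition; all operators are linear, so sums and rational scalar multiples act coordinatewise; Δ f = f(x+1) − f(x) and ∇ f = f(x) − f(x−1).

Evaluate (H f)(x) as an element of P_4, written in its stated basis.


g(x) = -(735/4)x^4 + (1095/2)x^3 - (3285/4)x^2 + (1275/2)x - 801/4

∇ f = (49/4)x^6 - (219/4)x^5 + (425/4)x^4 - (485/4)x^3 + (327/4)x^2 - (121/4)x + 19/4
∇ ∇ f = (147/2)x^5 - (915/2)x^4 + (2435/2)x^3 - (3465/2)x^2 + (2599/2)x - 813/2
Δ ∇^2 f = (735/2)x^4 - 1095x^3 + (3285/2)x^2 - 1275x + 801/2
(-(1/2)Δ) ∇^2 f = -(735/4)x^4 + (1095/2)x^3 - (3285/4)x^2 + (1275/2)x - 801/4


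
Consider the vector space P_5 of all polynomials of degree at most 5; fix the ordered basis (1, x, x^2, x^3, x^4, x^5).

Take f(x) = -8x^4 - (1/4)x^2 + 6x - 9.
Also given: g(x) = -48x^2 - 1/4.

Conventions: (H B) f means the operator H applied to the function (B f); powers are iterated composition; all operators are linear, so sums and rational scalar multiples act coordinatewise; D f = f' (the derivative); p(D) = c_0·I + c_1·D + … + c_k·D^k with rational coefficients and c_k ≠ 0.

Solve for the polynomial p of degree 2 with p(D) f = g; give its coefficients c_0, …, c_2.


D^0 f = -8x^4 - (1/4)x^2 + 6x - 9
D^1 f = -32x^3 - (1/2)x + 6
D^2 f = -96x^2 - 1/2
matching coefficients of g against c_0 f + c_1 Df + … from the top degree down determines the c_i
solution: c_0 = 0, c_1 = 0, c_2 = 1/2

c_0 = 0, c_1 = 0, c_2 = 1/2


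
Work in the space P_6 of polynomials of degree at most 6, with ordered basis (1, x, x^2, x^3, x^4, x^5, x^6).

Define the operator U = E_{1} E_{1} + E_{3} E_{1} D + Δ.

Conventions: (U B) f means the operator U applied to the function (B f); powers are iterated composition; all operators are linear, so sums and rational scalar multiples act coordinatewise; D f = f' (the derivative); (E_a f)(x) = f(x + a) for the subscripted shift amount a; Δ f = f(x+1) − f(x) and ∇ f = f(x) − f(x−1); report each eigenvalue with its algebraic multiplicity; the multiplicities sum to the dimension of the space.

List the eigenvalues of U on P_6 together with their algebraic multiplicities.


λ = 1 (multiplicity 7)

image of 1: 1
image of x: x + 4
image of x^2: x^2 + 8x + 13
image of x^3: x^3 + 12x^2 + 39x + 57
image of x^4: x^4 + 16x^3 + 78x^2 + 228x + 273
image of x^5: x^5 + 20x^4 + 130x^3 + 570x^2 + 1365x + 1313
image of x^6: x^6 + 24x^5 + 195x^4 + 1140x^3 + 4095x^2 + 7878x + 6209
the matrix is upper triangular; its diagonal is (1, 1, 1, 1, 1, 1, 1)
for a triangular matrix the eigenvalues are the diagonal entries, with algebraic multiplicity their repetition count


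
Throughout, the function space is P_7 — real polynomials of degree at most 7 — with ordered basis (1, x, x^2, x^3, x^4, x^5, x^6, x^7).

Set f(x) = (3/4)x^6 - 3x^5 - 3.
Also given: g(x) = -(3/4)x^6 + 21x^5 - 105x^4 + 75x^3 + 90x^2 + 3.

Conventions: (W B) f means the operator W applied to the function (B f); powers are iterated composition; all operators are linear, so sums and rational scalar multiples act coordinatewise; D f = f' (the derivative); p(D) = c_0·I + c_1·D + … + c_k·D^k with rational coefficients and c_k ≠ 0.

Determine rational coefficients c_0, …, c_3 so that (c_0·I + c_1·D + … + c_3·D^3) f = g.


D^0 f = (3/4)x^6 - 3x^5 - 3
D^1 f = (9/2)x^5 - 15x^4
D^2 f = (45/2)x^4 - 60x^3
D^3 f = 90x^3 - 180x^2
matching coefficients of g against c_0 f + c_1 Df + … from the top degree down determines the c_i
solution: c_0 = -1, c_1 = 4, c_2 = -2, c_3 = -1/2

p(D) = -I + 4·D − 2·D^2 − (1/2)·D^3, i.e. c_0 = -1, c_1 = 4, c_2 = -2, c_3 = -1/2


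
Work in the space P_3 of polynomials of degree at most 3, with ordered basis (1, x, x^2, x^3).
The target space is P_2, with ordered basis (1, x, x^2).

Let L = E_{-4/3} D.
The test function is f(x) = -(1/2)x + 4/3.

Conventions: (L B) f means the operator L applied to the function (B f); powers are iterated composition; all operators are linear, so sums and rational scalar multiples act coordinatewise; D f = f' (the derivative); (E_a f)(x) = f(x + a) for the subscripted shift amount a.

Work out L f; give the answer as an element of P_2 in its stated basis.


D f = -1/2
E_{-4/3} D f = -1/2

the image equals g(x) = -1/2


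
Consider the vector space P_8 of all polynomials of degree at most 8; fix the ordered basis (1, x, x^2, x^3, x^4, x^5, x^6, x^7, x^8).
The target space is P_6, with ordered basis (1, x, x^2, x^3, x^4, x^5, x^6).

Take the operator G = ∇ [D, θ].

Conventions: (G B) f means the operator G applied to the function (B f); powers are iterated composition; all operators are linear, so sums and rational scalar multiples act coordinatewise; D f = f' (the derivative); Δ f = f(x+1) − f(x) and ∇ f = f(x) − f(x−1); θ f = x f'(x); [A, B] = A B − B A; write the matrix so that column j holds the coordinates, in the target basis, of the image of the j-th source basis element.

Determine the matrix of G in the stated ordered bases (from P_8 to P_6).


image of 1: 0
image of x: 0
image of x^2: 2
image of x^3: 6x - 3
image of x^4: 12x^2 - 12x + 4
image of x^5: 20x^3 - 30x^2 + 20x - 5
image of x^6: 30x^4 - 60x^3 + 60x^2 - 30x + 6
image of x^7: 42x^5 - 105x^4 + 140x^3 - 105x^2 + 42x - 7
image of x^8: 56x^6 - 168x^5 + 280x^4 - 280x^3 + 168x^2 - 56x + 8
each image's coordinates form column j of the matrix

the matrix is [[0, 0, 2, -3, 4, -5, 6, -7, 8]; [0, 0, 0, 6, -12, 20, -30, 42, -56]; [0, 0, 0, 0, 12, -30, 60, -105, 168]; [0, 0, 0, 0, 0, 20, -60, 140, -280]; [0, 0, 0, 0, 0, 0, 30, -105, 280]; [0, 0, 0, 0, 0, 0, 0, 42, -168]; [0, 0, 0, 0, 0, 0, 0, 0, 56]] (rows listed top to bottom)


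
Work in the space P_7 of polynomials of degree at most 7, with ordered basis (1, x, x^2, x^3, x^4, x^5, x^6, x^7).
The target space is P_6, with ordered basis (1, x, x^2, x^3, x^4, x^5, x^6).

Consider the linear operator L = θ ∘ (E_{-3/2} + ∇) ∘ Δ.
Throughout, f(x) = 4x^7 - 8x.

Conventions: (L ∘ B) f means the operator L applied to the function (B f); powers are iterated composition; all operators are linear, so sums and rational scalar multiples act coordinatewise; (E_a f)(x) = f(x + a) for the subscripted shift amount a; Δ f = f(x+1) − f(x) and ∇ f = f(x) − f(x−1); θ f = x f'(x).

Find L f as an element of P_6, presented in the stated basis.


Δ f = 28x^6 + 84x^5 + 140x^4 + 140x^3 + 84x^2 + 28x - 4
E_{-3/2} Δ f = 28x^6 - 168x^5 + 455x^4 - 700x^3 + (2541/4)x^2 - (637/2)x + 965/16
∇ Δ f = 168x^5 + 280x^3 + 56x
(E_{-3/2} + ∇) Δ f = 28x^6 + 455x^4 - 420x^3 + (2541/4)x^2 - (525/2)x + 965/16
θ (E_{-3/2} + ∇) Δ f = 168x^6 + 1820x^4 - 1260x^3 + (2541/2)x^2 - (525/2)x

the image equals g(x) = 168x^6 + 1820x^4 - 1260x^3 + (2541/2)x^2 - (525/2)x


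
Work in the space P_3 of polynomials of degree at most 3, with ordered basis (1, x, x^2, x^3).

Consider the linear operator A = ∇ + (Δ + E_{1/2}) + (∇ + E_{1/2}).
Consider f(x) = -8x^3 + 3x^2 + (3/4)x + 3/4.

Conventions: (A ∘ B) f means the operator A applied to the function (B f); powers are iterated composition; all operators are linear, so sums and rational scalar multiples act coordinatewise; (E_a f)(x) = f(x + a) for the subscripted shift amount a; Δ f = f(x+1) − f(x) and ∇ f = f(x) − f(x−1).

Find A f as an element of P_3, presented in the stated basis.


∇ f = -24x^2 + 30x - 41/4
Δ f = -24x^2 - 18x - 17/4
E_{1/2} f = -8x^3 - 9x^2 - (9/4)x + 7/8
(Δ + E_{1/2}) f = -8x^3 - 33x^2 - (81/4)x - 27/8
∇ f = -24x^2 + 30x - 41/4
E_{1/2} f = -8x^3 - 9x^2 - (9/4)x + 7/8
(∇ + E_{1/2}) f = -8x^3 - 33x^2 + (111/4)x - 75/8
(∇ + (Δ + E_{1/2}) + (∇ + E_{1/2})) f = -16x^3 - 90x^2 + (75/2)x - 23

the image equals g(x) = -16x^3 - 90x^2 + (75/2)x - 23


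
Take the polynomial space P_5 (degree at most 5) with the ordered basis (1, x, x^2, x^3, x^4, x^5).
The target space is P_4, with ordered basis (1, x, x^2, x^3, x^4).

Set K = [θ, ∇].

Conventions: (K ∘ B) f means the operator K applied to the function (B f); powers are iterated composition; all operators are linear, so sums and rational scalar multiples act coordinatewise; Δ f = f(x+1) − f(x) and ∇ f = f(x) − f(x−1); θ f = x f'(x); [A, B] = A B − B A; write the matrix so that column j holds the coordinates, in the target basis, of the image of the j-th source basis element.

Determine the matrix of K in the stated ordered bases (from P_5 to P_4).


image of 1: 0
image of x: -1
image of x^2: -2x + 2
image of x^3: -3x^2 + 6x - 3
image of x^4: -4x^3 + 12x^2 - 12x + 4
image of x^5: -5x^4 + 20x^3 - 30x^2 + 20x - 5
each image's coordinates form column j of the matrix

the matrix is [[0, -1, 2, -3, 4, -5]; [0, 0, -2, 6, -12, 20]; [0, 0, 0, -3, 12, -30]; [0, 0, 0, 0, -4, 20]; [0, 0, 0, 0, 0, -5]] (rows listed top to bottom)


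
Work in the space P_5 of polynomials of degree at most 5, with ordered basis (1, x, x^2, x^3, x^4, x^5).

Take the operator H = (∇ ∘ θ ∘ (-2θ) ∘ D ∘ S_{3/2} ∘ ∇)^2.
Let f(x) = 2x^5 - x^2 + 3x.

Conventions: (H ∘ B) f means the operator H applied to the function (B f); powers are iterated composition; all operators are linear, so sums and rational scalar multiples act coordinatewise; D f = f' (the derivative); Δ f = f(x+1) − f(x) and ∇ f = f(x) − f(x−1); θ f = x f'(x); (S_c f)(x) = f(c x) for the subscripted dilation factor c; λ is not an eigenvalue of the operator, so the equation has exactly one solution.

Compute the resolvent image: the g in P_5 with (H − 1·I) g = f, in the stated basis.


the result is g(x) = -2x^5 + x^2 - 3x

write g with unknown coordinates in the stated basis and equate coefficients in (H − 1·I) g = f
solving from the highest basis element down gives g = -2x^5 + x^2 - 3x
check: H g = 0
so H g − 1·g = 2x^5 - x^2 + 3x = f ✓


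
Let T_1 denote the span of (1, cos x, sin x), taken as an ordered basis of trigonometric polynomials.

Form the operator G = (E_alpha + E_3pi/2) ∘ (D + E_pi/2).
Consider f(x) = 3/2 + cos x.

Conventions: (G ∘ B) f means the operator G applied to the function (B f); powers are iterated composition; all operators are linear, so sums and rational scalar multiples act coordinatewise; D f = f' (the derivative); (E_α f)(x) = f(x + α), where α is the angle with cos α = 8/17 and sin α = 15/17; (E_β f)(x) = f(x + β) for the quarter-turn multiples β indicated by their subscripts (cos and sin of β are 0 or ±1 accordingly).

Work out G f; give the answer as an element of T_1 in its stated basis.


D f = -sin x
E_pi/2 f = 3/2 - sin x
(D + E_pi/2) f = 3/2 - 2sin x
E_alpha (D + E_pi/2) f = 3/2 - (30/17)cos x - (16/17)sin x
E_3pi/2 (D + E_pi/2) f = 3/2 + 2cos x
(E_alpha + E_3pi/2) (D + E_pi/2) f = 3 + (4/17)cos x - (16/17)sin x

the image equals g(x) = 3 + (4/17)cos x - (16/17)sin x


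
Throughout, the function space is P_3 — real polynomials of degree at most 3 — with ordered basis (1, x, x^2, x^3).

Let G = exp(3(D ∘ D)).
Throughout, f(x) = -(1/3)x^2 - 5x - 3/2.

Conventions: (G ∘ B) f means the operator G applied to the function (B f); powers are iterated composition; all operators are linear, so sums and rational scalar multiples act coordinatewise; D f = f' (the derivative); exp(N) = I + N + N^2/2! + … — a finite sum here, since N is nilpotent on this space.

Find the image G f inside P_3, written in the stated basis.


g(x) = -(1/3)x^2 - 5x - 7/2

order-1 term: -2
the series for exp(3(D ∘ D)) f terminates at order 1
exp(3(D ∘ D)) f = -(1/3)x^2 - 5x - 7/2


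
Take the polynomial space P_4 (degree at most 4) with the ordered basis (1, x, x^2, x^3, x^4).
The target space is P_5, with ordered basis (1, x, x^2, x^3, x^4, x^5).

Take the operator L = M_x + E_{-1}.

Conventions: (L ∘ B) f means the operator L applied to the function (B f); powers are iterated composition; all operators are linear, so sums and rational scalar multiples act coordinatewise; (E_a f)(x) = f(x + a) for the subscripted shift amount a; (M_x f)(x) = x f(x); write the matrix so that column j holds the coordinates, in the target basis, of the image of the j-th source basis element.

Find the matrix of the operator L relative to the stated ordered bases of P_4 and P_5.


image of 1: x + 1
image of x: x^2 + x - 1
image of x^2: x^3 + x^2 - 2x + 1
image of x^3: x^4 + x^3 - 3x^2 + 3x - 1
image of x^4: x^5 + x^4 - 4x^3 + 6x^2 - 4x + 1
each image's coordinates form column j of the matrix

the matrix is [[1, -1, 1, -1, 1]; [1, 1, -2, 3, -4]; [0, 1, 1, -3, 6]; [0, 0, 1, 1, -4]; [0, 0, 0, 1, 1]; [0, 0, 0, 0, 1]] (rows listed top to bottom)


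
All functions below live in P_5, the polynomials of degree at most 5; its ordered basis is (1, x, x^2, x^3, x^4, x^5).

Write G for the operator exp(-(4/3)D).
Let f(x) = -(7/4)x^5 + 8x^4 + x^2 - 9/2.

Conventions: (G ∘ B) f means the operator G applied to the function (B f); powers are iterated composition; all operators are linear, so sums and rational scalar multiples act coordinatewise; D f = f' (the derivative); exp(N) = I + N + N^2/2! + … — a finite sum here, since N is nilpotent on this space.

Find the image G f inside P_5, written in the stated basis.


the image equals g(x) = -(7/4)x^5 + (59/3)x^4 - (664/9)x^3 + (3451/27)x^2 - (8600/81)x + 14549/486

order-1 term: (35/3)x^4 - (128/3)x^3 - (8/3)x
order-2 term: -(280/9)x^3 + (256/3)x^2 + 16/9
order-3 term: (1120/27)x^2 - (2048/27)x
order-4 term: -(2240/81)x + 2048/81
order-5 term: 1792/243
the series for exp(-(4/3)D) f terminates at order 5
exp(-(4/3)D) f = -(7/4)x^5 + (59/3)x^4 - (664/9)x^3 + (3451/27)x^2 - (8600/81)x + 14549/486


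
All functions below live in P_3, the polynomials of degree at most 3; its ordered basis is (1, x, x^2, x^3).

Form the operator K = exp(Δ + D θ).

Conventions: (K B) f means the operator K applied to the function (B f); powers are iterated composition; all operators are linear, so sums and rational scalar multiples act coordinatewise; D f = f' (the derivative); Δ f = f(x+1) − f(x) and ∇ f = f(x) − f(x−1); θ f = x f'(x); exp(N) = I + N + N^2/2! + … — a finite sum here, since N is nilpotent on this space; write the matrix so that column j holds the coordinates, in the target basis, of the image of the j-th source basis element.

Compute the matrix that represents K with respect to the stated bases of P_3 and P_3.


image of 1: 1
image of x: x + 2
image of x^2: x^2 + 6x + 7
image of x^3: x^3 + 12x^2 + 39x + 34
each image's coordinates form column j of the matrix

the matrix is [[1, 2, 7, 34]; [0, 1, 6, 39]; [0, 0, 1, 12]; [0, 0, 0, 1]] (rows listed top to bottom)


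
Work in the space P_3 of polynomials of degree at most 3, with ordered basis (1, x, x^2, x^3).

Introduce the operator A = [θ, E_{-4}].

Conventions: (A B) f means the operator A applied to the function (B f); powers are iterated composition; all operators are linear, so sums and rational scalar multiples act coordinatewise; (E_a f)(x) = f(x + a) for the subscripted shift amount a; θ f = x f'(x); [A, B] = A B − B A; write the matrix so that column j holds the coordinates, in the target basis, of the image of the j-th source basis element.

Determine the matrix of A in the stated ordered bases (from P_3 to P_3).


the matrix is [[0, 4, -32, 192]; [0, 0, 8, -96]; [0, 0, 0, 12]; [0, 0, 0, 0]] (rows listed top to bottom)

image of 1: 0
image of x: 4
image of x^2: 8x - 32
image of x^3: 12x^2 - 96x + 192
each image's coordinates form column j of the matrix


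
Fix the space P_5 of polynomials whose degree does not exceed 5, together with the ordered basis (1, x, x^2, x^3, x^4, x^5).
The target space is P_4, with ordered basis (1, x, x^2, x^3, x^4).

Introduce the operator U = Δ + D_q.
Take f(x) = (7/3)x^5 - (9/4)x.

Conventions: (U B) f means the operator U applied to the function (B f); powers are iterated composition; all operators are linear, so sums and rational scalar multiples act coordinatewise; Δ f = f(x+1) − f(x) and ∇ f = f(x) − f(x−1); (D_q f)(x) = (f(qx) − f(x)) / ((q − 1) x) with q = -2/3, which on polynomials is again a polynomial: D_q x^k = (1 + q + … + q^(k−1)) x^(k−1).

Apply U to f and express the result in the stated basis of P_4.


Δ f = (35/3)x^4 + (70/3)x^3 + (70/3)x^2 + (35/3)x + 1/12
D_q f = (385/243)x^4 - 9/4
(Δ + D_q) f = (3220/243)x^4 + (70/3)x^3 + (70/3)x^2 + (35/3)x - 13/6

the image equals g(x) = (3220/243)x^4 + (70/3)x^3 + (70/3)x^2 + (35/3)x - 13/6
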